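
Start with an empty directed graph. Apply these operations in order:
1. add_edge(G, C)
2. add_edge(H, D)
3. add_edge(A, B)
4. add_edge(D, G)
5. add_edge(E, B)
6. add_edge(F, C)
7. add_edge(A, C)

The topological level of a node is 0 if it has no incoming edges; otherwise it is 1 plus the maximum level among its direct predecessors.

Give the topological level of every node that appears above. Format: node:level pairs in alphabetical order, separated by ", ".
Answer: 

Op 1: add_edge(G, C). Edges now: 1
Op 2: add_edge(H, D). Edges now: 2
Op 3: add_edge(A, B). Edges now: 3
Op 4: add_edge(D, G). Edges now: 4
Op 5: add_edge(E, B). Edges now: 5
Op 6: add_edge(F, C). Edges now: 6
Op 7: add_edge(A, C). Edges now: 7
Compute levels (Kahn BFS):
  sources (in-degree 0): A, E, F, H
  process A: level=0
    A->B: in-degree(B)=1, level(B)>=1
    A->C: in-degree(C)=2, level(C)>=1
  process E: level=0
    E->B: in-degree(B)=0, level(B)=1, enqueue
  process F: level=0
    F->C: in-degree(C)=1, level(C)>=1
  process H: level=0
    H->D: in-degree(D)=0, level(D)=1, enqueue
  process B: level=1
  process D: level=1
    D->G: in-degree(G)=0, level(G)=2, enqueue
  process G: level=2
    G->C: in-degree(C)=0, level(C)=3, enqueue
  process C: level=3
All levels: A:0, B:1, C:3, D:1, E:0, F:0, G:2, H:0

Answer: A:0, B:1, C:3, D:1, E:0, F:0, G:2, H:0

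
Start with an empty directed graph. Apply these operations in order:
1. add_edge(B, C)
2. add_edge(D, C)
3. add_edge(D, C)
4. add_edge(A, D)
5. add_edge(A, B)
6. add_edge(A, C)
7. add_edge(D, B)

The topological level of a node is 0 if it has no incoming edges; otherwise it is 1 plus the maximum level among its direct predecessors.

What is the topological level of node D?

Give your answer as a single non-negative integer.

Op 1: add_edge(B, C). Edges now: 1
Op 2: add_edge(D, C). Edges now: 2
Op 3: add_edge(D, C) (duplicate, no change). Edges now: 2
Op 4: add_edge(A, D). Edges now: 3
Op 5: add_edge(A, B). Edges now: 4
Op 6: add_edge(A, C). Edges now: 5
Op 7: add_edge(D, B). Edges now: 6
Compute levels (Kahn BFS):
  sources (in-degree 0): A
  process A: level=0
    A->B: in-degree(B)=1, level(B)>=1
    A->C: in-degree(C)=2, level(C)>=1
    A->D: in-degree(D)=0, level(D)=1, enqueue
  process D: level=1
    D->B: in-degree(B)=0, level(B)=2, enqueue
    D->C: in-degree(C)=1, level(C)>=2
  process B: level=2
    B->C: in-degree(C)=0, level(C)=3, enqueue
  process C: level=3
All levels: A:0, B:2, C:3, D:1
level(D) = 1

Answer: 1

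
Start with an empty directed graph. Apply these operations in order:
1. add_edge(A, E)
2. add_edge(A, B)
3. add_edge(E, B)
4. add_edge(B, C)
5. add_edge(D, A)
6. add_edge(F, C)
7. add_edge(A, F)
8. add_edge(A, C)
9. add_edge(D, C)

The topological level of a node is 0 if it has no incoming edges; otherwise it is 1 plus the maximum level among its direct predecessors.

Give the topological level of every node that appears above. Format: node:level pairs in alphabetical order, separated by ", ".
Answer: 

Answer: A:1, B:3, C:4, D:0, E:2, F:2

Derivation:
Op 1: add_edge(A, E). Edges now: 1
Op 2: add_edge(A, B). Edges now: 2
Op 3: add_edge(E, B). Edges now: 3
Op 4: add_edge(B, C). Edges now: 4
Op 5: add_edge(D, A). Edges now: 5
Op 6: add_edge(F, C). Edges now: 6
Op 7: add_edge(A, F). Edges now: 7
Op 8: add_edge(A, C). Edges now: 8
Op 9: add_edge(D, C). Edges now: 9
Compute levels (Kahn BFS):
  sources (in-degree 0): D
  process D: level=0
    D->A: in-degree(A)=0, level(A)=1, enqueue
    D->C: in-degree(C)=3, level(C)>=1
  process A: level=1
    A->B: in-degree(B)=1, level(B)>=2
    A->C: in-degree(C)=2, level(C)>=2
    A->E: in-degree(E)=0, level(E)=2, enqueue
    A->F: in-degree(F)=0, level(F)=2, enqueue
  process E: level=2
    E->B: in-degree(B)=0, level(B)=3, enqueue
  process F: level=2
    F->C: in-degree(C)=1, level(C)>=3
  process B: level=3
    B->C: in-degree(C)=0, level(C)=4, enqueue
  process C: level=4
All levels: A:1, B:3, C:4, D:0, E:2, F:2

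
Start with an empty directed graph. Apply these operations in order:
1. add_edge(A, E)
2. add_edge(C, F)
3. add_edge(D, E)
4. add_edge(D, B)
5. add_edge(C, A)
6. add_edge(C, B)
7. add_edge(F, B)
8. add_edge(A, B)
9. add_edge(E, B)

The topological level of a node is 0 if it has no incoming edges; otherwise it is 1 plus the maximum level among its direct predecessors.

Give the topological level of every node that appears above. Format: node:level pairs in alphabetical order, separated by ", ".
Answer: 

Answer: A:1, B:3, C:0, D:0, E:2, F:1

Derivation:
Op 1: add_edge(A, E). Edges now: 1
Op 2: add_edge(C, F). Edges now: 2
Op 3: add_edge(D, E). Edges now: 3
Op 4: add_edge(D, B). Edges now: 4
Op 5: add_edge(C, A). Edges now: 5
Op 6: add_edge(C, B). Edges now: 6
Op 7: add_edge(F, B). Edges now: 7
Op 8: add_edge(A, B). Edges now: 8
Op 9: add_edge(E, B). Edges now: 9
Compute levels (Kahn BFS):
  sources (in-degree 0): C, D
  process C: level=0
    C->A: in-degree(A)=0, level(A)=1, enqueue
    C->B: in-degree(B)=4, level(B)>=1
    C->F: in-degree(F)=0, level(F)=1, enqueue
  process D: level=0
    D->B: in-degree(B)=3, level(B)>=1
    D->E: in-degree(E)=1, level(E)>=1
  process A: level=1
    A->B: in-degree(B)=2, level(B)>=2
    A->E: in-degree(E)=0, level(E)=2, enqueue
  process F: level=1
    F->B: in-degree(B)=1, level(B)>=2
  process E: level=2
    E->B: in-degree(B)=0, level(B)=3, enqueue
  process B: level=3
All levels: A:1, B:3, C:0, D:0, E:2, F:1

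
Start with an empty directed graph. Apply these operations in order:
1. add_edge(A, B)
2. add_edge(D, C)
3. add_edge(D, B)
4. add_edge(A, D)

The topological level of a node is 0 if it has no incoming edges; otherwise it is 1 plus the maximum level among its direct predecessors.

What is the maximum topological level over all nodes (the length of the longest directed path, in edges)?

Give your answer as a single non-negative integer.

Answer: 2

Derivation:
Op 1: add_edge(A, B). Edges now: 1
Op 2: add_edge(D, C). Edges now: 2
Op 3: add_edge(D, B). Edges now: 3
Op 4: add_edge(A, D). Edges now: 4
Compute levels (Kahn BFS):
  sources (in-degree 0): A
  process A: level=0
    A->B: in-degree(B)=1, level(B)>=1
    A->D: in-degree(D)=0, level(D)=1, enqueue
  process D: level=1
    D->B: in-degree(B)=0, level(B)=2, enqueue
    D->C: in-degree(C)=0, level(C)=2, enqueue
  process B: level=2
  process C: level=2
All levels: A:0, B:2, C:2, D:1
max level = 2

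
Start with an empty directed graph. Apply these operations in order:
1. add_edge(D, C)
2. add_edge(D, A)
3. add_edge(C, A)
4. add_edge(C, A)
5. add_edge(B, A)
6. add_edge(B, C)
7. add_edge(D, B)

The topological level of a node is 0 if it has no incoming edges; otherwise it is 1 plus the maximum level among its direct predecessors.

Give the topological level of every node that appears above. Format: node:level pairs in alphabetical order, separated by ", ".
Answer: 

Op 1: add_edge(D, C). Edges now: 1
Op 2: add_edge(D, A). Edges now: 2
Op 3: add_edge(C, A). Edges now: 3
Op 4: add_edge(C, A) (duplicate, no change). Edges now: 3
Op 5: add_edge(B, A). Edges now: 4
Op 6: add_edge(B, C). Edges now: 5
Op 7: add_edge(D, B). Edges now: 6
Compute levels (Kahn BFS):
  sources (in-degree 0): D
  process D: level=0
    D->A: in-degree(A)=2, level(A)>=1
    D->B: in-degree(B)=0, level(B)=1, enqueue
    D->C: in-degree(C)=1, level(C)>=1
  process B: level=1
    B->A: in-degree(A)=1, level(A)>=2
    B->C: in-degree(C)=0, level(C)=2, enqueue
  process C: level=2
    C->A: in-degree(A)=0, level(A)=3, enqueue
  process A: level=3
All levels: A:3, B:1, C:2, D:0

Answer: A:3, B:1, C:2, D:0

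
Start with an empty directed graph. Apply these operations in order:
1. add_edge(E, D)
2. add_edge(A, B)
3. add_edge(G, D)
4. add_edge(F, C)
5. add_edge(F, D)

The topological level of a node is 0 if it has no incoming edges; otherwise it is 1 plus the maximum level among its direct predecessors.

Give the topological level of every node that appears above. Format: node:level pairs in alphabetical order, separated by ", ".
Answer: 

Op 1: add_edge(E, D). Edges now: 1
Op 2: add_edge(A, B). Edges now: 2
Op 3: add_edge(G, D). Edges now: 3
Op 4: add_edge(F, C). Edges now: 4
Op 5: add_edge(F, D). Edges now: 5
Compute levels (Kahn BFS):
  sources (in-degree 0): A, E, F, G
  process A: level=0
    A->B: in-degree(B)=0, level(B)=1, enqueue
  process E: level=0
    E->D: in-degree(D)=2, level(D)>=1
  process F: level=0
    F->C: in-degree(C)=0, level(C)=1, enqueue
    F->D: in-degree(D)=1, level(D)>=1
  process G: level=0
    G->D: in-degree(D)=0, level(D)=1, enqueue
  process B: level=1
  process C: level=1
  process D: level=1
All levels: A:0, B:1, C:1, D:1, E:0, F:0, G:0

Answer: A:0, B:1, C:1, D:1, E:0, F:0, G:0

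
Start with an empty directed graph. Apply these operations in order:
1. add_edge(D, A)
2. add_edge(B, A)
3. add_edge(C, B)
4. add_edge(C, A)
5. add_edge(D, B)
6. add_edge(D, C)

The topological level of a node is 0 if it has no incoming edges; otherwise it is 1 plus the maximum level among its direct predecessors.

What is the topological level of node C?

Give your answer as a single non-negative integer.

Op 1: add_edge(D, A). Edges now: 1
Op 2: add_edge(B, A). Edges now: 2
Op 3: add_edge(C, B). Edges now: 3
Op 4: add_edge(C, A). Edges now: 4
Op 5: add_edge(D, B). Edges now: 5
Op 6: add_edge(D, C). Edges now: 6
Compute levels (Kahn BFS):
  sources (in-degree 0): D
  process D: level=0
    D->A: in-degree(A)=2, level(A)>=1
    D->B: in-degree(B)=1, level(B)>=1
    D->C: in-degree(C)=0, level(C)=1, enqueue
  process C: level=1
    C->A: in-degree(A)=1, level(A)>=2
    C->B: in-degree(B)=0, level(B)=2, enqueue
  process B: level=2
    B->A: in-degree(A)=0, level(A)=3, enqueue
  process A: level=3
All levels: A:3, B:2, C:1, D:0
level(C) = 1

Answer: 1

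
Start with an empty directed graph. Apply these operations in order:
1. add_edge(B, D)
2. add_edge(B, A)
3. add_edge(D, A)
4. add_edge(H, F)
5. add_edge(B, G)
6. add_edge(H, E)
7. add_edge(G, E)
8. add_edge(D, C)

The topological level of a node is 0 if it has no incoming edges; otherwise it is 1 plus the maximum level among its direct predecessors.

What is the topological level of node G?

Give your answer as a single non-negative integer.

Op 1: add_edge(B, D). Edges now: 1
Op 2: add_edge(B, A). Edges now: 2
Op 3: add_edge(D, A). Edges now: 3
Op 4: add_edge(H, F). Edges now: 4
Op 5: add_edge(B, G). Edges now: 5
Op 6: add_edge(H, E). Edges now: 6
Op 7: add_edge(G, E). Edges now: 7
Op 8: add_edge(D, C). Edges now: 8
Compute levels (Kahn BFS):
  sources (in-degree 0): B, H
  process B: level=0
    B->A: in-degree(A)=1, level(A)>=1
    B->D: in-degree(D)=0, level(D)=1, enqueue
    B->G: in-degree(G)=0, level(G)=1, enqueue
  process H: level=0
    H->E: in-degree(E)=1, level(E)>=1
    H->F: in-degree(F)=0, level(F)=1, enqueue
  process D: level=1
    D->A: in-degree(A)=0, level(A)=2, enqueue
    D->C: in-degree(C)=0, level(C)=2, enqueue
  process G: level=1
    G->E: in-degree(E)=0, level(E)=2, enqueue
  process F: level=1
  process A: level=2
  process C: level=2
  process E: level=2
All levels: A:2, B:0, C:2, D:1, E:2, F:1, G:1, H:0
level(G) = 1

Answer: 1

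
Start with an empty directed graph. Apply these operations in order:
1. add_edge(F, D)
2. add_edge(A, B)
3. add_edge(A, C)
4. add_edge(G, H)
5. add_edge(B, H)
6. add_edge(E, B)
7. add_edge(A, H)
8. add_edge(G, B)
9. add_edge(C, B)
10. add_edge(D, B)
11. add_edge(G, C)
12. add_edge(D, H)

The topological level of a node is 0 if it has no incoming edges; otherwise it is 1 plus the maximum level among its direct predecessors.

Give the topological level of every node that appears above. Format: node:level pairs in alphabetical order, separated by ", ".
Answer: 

Op 1: add_edge(F, D). Edges now: 1
Op 2: add_edge(A, B). Edges now: 2
Op 3: add_edge(A, C). Edges now: 3
Op 4: add_edge(G, H). Edges now: 4
Op 5: add_edge(B, H). Edges now: 5
Op 6: add_edge(E, B). Edges now: 6
Op 7: add_edge(A, H). Edges now: 7
Op 8: add_edge(G, B). Edges now: 8
Op 9: add_edge(C, B). Edges now: 9
Op 10: add_edge(D, B). Edges now: 10
Op 11: add_edge(G, C). Edges now: 11
Op 12: add_edge(D, H). Edges now: 12
Compute levels (Kahn BFS):
  sources (in-degree 0): A, E, F, G
  process A: level=0
    A->B: in-degree(B)=4, level(B)>=1
    A->C: in-degree(C)=1, level(C)>=1
    A->H: in-degree(H)=3, level(H)>=1
  process E: level=0
    E->B: in-degree(B)=3, level(B)>=1
  process F: level=0
    F->D: in-degree(D)=0, level(D)=1, enqueue
  process G: level=0
    G->B: in-degree(B)=2, level(B)>=1
    G->C: in-degree(C)=0, level(C)=1, enqueue
    G->H: in-degree(H)=2, level(H)>=1
  process D: level=1
    D->B: in-degree(B)=1, level(B)>=2
    D->H: in-degree(H)=1, level(H)>=2
  process C: level=1
    C->B: in-degree(B)=0, level(B)=2, enqueue
  process B: level=2
    B->H: in-degree(H)=0, level(H)=3, enqueue
  process H: level=3
All levels: A:0, B:2, C:1, D:1, E:0, F:0, G:0, H:3

Answer: A:0, B:2, C:1, D:1, E:0, F:0, G:0, H:3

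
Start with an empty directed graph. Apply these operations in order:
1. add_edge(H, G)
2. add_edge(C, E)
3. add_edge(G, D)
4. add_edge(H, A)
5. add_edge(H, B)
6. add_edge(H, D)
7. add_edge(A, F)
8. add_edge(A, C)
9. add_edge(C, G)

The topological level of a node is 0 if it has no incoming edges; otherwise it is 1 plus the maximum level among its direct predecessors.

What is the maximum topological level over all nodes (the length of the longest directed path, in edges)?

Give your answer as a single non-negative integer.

Op 1: add_edge(H, G). Edges now: 1
Op 2: add_edge(C, E). Edges now: 2
Op 3: add_edge(G, D). Edges now: 3
Op 4: add_edge(H, A). Edges now: 4
Op 5: add_edge(H, B). Edges now: 5
Op 6: add_edge(H, D). Edges now: 6
Op 7: add_edge(A, F). Edges now: 7
Op 8: add_edge(A, C). Edges now: 8
Op 9: add_edge(C, G). Edges now: 9
Compute levels (Kahn BFS):
  sources (in-degree 0): H
  process H: level=0
    H->A: in-degree(A)=0, level(A)=1, enqueue
    H->B: in-degree(B)=0, level(B)=1, enqueue
    H->D: in-degree(D)=1, level(D)>=1
    H->G: in-degree(G)=1, level(G)>=1
  process A: level=1
    A->C: in-degree(C)=0, level(C)=2, enqueue
    A->F: in-degree(F)=0, level(F)=2, enqueue
  process B: level=1
  process C: level=2
    C->E: in-degree(E)=0, level(E)=3, enqueue
    C->G: in-degree(G)=0, level(G)=3, enqueue
  process F: level=2
  process E: level=3
  process G: level=3
    G->D: in-degree(D)=0, level(D)=4, enqueue
  process D: level=4
All levels: A:1, B:1, C:2, D:4, E:3, F:2, G:3, H:0
max level = 4

Answer: 4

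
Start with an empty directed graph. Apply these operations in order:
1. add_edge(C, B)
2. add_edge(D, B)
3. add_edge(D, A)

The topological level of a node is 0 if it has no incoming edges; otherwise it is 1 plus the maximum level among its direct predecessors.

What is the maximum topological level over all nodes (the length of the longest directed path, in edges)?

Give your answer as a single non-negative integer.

Answer: 1

Derivation:
Op 1: add_edge(C, B). Edges now: 1
Op 2: add_edge(D, B). Edges now: 2
Op 3: add_edge(D, A). Edges now: 3
Compute levels (Kahn BFS):
  sources (in-degree 0): C, D
  process C: level=0
    C->B: in-degree(B)=1, level(B)>=1
  process D: level=0
    D->A: in-degree(A)=0, level(A)=1, enqueue
    D->B: in-degree(B)=0, level(B)=1, enqueue
  process A: level=1
  process B: level=1
All levels: A:1, B:1, C:0, D:0
max level = 1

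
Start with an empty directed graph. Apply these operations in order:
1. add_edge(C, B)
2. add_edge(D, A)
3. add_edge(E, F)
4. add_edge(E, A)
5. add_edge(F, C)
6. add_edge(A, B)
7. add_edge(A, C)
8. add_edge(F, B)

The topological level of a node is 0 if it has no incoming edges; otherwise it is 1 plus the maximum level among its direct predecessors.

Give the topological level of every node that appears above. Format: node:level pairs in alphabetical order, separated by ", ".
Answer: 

Answer: A:1, B:3, C:2, D:0, E:0, F:1

Derivation:
Op 1: add_edge(C, B). Edges now: 1
Op 2: add_edge(D, A). Edges now: 2
Op 3: add_edge(E, F). Edges now: 3
Op 4: add_edge(E, A). Edges now: 4
Op 5: add_edge(F, C). Edges now: 5
Op 6: add_edge(A, B). Edges now: 6
Op 7: add_edge(A, C). Edges now: 7
Op 8: add_edge(F, B). Edges now: 8
Compute levels (Kahn BFS):
  sources (in-degree 0): D, E
  process D: level=0
    D->A: in-degree(A)=1, level(A)>=1
  process E: level=0
    E->A: in-degree(A)=0, level(A)=1, enqueue
    E->F: in-degree(F)=0, level(F)=1, enqueue
  process A: level=1
    A->B: in-degree(B)=2, level(B)>=2
    A->C: in-degree(C)=1, level(C)>=2
  process F: level=1
    F->B: in-degree(B)=1, level(B)>=2
    F->C: in-degree(C)=0, level(C)=2, enqueue
  process C: level=2
    C->B: in-degree(B)=0, level(B)=3, enqueue
  process B: level=3
All levels: A:1, B:3, C:2, D:0, E:0, F:1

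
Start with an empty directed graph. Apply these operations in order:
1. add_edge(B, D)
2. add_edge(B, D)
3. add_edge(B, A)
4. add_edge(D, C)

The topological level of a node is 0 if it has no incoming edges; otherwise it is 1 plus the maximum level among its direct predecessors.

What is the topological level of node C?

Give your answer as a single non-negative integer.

Op 1: add_edge(B, D). Edges now: 1
Op 2: add_edge(B, D) (duplicate, no change). Edges now: 1
Op 3: add_edge(B, A). Edges now: 2
Op 4: add_edge(D, C). Edges now: 3
Compute levels (Kahn BFS):
  sources (in-degree 0): B
  process B: level=0
    B->A: in-degree(A)=0, level(A)=1, enqueue
    B->D: in-degree(D)=0, level(D)=1, enqueue
  process A: level=1
  process D: level=1
    D->C: in-degree(C)=0, level(C)=2, enqueue
  process C: level=2
All levels: A:1, B:0, C:2, D:1
level(C) = 2

Answer: 2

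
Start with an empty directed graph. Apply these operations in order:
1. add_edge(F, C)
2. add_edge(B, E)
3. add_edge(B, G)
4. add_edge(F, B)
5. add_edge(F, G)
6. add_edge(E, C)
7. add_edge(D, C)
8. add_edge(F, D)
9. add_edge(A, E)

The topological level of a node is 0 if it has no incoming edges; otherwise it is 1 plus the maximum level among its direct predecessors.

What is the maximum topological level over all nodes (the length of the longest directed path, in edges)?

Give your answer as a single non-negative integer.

Answer: 3

Derivation:
Op 1: add_edge(F, C). Edges now: 1
Op 2: add_edge(B, E). Edges now: 2
Op 3: add_edge(B, G). Edges now: 3
Op 4: add_edge(F, B). Edges now: 4
Op 5: add_edge(F, G). Edges now: 5
Op 6: add_edge(E, C). Edges now: 6
Op 7: add_edge(D, C). Edges now: 7
Op 8: add_edge(F, D). Edges now: 8
Op 9: add_edge(A, E). Edges now: 9
Compute levels (Kahn BFS):
  sources (in-degree 0): A, F
  process A: level=0
    A->E: in-degree(E)=1, level(E)>=1
  process F: level=0
    F->B: in-degree(B)=0, level(B)=1, enqueue
    F->C: in-degree(C)=2, level(C)>=1
    F->D: in-degree(D)=0, level(D)=1, enqueue
    F->G: in-degree(G)=1, level(G)>=1
  process B: level=1
    B->E: in-degree(E)=0, level(E)=2, enqueue
    B->G: in-degree(G)=0, level(G)=2, enqueue
  process D: level=1
    D->C: in-degree(C)=1, level(C)>=2
  process E: level=2
    E->C: in-degree(C)=0, level(C)=3, enqueue
  process G: level=2
  process C: level=3
All levels: A:0, B:1, C:3, D:1, E:2, F:0, G:2
max level = 3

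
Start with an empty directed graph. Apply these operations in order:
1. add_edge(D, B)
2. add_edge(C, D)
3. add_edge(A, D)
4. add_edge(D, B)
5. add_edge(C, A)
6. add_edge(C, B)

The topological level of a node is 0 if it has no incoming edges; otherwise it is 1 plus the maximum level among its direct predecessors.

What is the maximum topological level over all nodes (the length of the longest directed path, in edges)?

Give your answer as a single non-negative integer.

Answer: 3

Derivation:
Op 1: add_edge(D, B). Edges now: 1
Op 2: add_edge(C, D). Edges now: 2
Op 3: add_edge(A, D). Edges now: 3
Op 4: add_edge(D, B) (duplicate, no change). Edges now: 3
Op 5: add_edge(C, A). Edges now: 4
Op 6: add_edge(C, B). Edges now: 5
Compute levels (Kahn BFS):
  sources (in-degree 0): C
  process C: level=0
    C->A: in-degree(A)=0, level(A)=1, enqueue
    C->B: in-degree(B)=1, level(B)>=1
    C->D: in-degree(D)=1, level(D)>=1
  process A: level=1
    A->D: in-degree(D)=0, level(D)=2, enqueue
  process D: level=2
    D->B: in-degree(B)=0, level(B)=3, enqueue
  process B: level=3
All levels: A:1, B:3, C:0, D:2
max level = 3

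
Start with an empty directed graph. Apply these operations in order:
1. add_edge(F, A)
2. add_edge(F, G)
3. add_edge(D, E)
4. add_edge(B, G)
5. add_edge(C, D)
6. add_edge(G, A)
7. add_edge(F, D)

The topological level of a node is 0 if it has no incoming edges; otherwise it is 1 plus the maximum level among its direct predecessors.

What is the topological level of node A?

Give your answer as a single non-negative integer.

Answer: 2

Derivation:
Op 1: add_edge(F, A). Edges now: 1
Op 2: add_edge(F, G). Edges now: 2
Op 3: add_edge(D, E). Edges now: 3
Op 4: add_edge(B, G). Edges now: 4
Op 5: add_edge(C, D). Edges now: 5
Op 6: add_edge(G, A). Edges now: 6
Op 7: add_edge(F, D). Edges now: 7
Compute levels (Kahn BFS):
  sources (in-degree 0): B, C, F
  process B: level=0
    B->G: in-degree(G)=1, level(G)>=1
  process C: level=0
    C->D: in-degree(D)=1, level(D)>=1
  process F: level=0
    F->A: in-degree(A)=1, level(A)>=1
    F->D: in-degree(D)=0, level(D)=1, enqueue
    F->G: in-degree(G)=0, level(G)=1, enqueue
  process D: level=1
    D->E: in-degree(E)=0, level(E)=2, enqueue
  process G: level=1
    G->A: in-degree(A)=0, level(A)=2, enqueue
  process E: level=2
  process A: level=2
All levels: A:2, B:0, C:0, D:1, E:2, F:0, G:1
level(A) = 2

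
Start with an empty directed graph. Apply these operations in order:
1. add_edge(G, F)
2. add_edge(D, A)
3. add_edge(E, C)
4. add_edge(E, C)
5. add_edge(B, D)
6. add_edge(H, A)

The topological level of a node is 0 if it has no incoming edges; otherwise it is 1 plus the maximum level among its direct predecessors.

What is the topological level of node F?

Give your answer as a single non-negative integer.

Answer: 1

Derivation:
Op 1: add_edge(G, F). Edges now: 1
Op 2: add_edge(D, A). Edges now: 2
Op 3: add_edge(E, C). Edges now: 3
Op 4: add_edge(E, C) (duplicate, no change). Edges now: 3
Op 5: add_edge(B, D). Edges now: 4
Op 6: add_edge(H, A). Edges now: 5
Compute levels (Kahn BFS):
  sources (in-degree 0): B, E, G, H
  process B: level=0
    B->D: in-degree(D)=0, level(D)=1, enqueue
  process E: level=0
    E->C: in-degree(C)=0, level(C)=1, enqueue
  process G: level=0
    G->F: in-degree(F)=0, level(F)=1, enqueue
  process H: level=0
    H->A: in-degree(A)=1, level(A)>=1
  process D: level=1
    D->A: in-degree(A)=0, level(A)=2, enqueue
  process C: level=1
  process F: level=1
  process A: level=2
All levels: A:2, B:0, C:1, D:1, E:0, F:1, G:0, H:0
level(F) = 1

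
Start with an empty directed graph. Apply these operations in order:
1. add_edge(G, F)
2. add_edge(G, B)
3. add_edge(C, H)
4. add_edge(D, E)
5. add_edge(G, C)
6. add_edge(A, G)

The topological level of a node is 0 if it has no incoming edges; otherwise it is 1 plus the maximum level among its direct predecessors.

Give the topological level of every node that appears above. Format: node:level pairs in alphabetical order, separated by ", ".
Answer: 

Answer: A:0, B:2, C:2, D:0, E:1, F:2, G:1, H:3

Derivation:
Op 1: add_edge(G, F). Edges now: 1
Op 2: add_edge(G, B). Edges now: 2
Op 3: add_edge(C, H). Edges now: 3
Op 4: add_edge(D, E). Edges now: 4
Op 5: add_edge(G, C). Edges now: 5
Op 6: add_edge(A, G). Edges now: 6
Compute levels (Kahn BFS):
  sources (in-degree 0): A, D
  process A: level=0
    A->G: in-degree(G)=0, level(G)=1, enqueue
  process D: level=0
    D->E: in-degree(E)=0, level(E)=1, enqueue
  process G: level=1
    G->B: in-degree(B)=0, level(B)=2, enqueue
    G->C: in-degree(C)=0, level(C)=2, enqueue
    G->F: in-degree(F)=0, level(F)=2, enqueue
  process E: level=1
  process B: level=2
  process C: level=2
    C->H: in-degree(H)=0, level(H)=3, enqueue
  process F: level=2
  process H: level=3
All levels: A:0, B:2, C:2, D:0, E:1, F:2, G:1, H:3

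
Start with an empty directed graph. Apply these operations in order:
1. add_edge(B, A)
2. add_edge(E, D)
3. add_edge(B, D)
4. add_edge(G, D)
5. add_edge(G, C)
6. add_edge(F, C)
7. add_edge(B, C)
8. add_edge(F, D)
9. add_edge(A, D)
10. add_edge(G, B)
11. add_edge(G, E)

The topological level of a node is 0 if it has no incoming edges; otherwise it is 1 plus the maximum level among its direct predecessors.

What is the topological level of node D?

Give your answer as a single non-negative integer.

Answer: 3

Derivation:
Op 1: add_edge(B, A). Edges now: 1
Op 2: add_edge(E, D). Edges now: 2
Op 3: add_edge(B, D). Edges now: 3
Op 4: add_edge(G, D). Edges now: 4
Op 5: add_edge(G, C). Edges now: 5
Op 6: add_edge(F, C). Edges now: 6
Op 7: add_edge(B, C). Edges now: 7
Op 8: add_edge(F, D). Edges now: 8
Op 9: add_edge(A, D). Edges now: 9
Op 10: add_edge(G, B). Edges now: 10
Op 11: add_edge(G, E). Edges now: 11
Compute levels (Kahn BFS):
  sources (in-degree 0): F, G
  process F: level=0
    F->C: in-degree(C)=2, level(C)>=1
    F->D: in-degree(D)=4, level(D)>=1
  process G: level=0
    G->B: in-degree(B)=0, level(B)=1, enqueue
    G->C: in-degree(C)=1, level(C)>=1
    G->D: in-degree(D)=3, level(D)>=1
    G->E: in-degree(E)=0, level(E)=1, enqueue
  process B: level=1
    B->A: in-degree(A)=0, level(A)=2, enqueue
    B->C: in-degree(C)=0, level(C)=2, enqueue
    B->D: in-degree(D)=2, level(D)>=2
  process E: level=1
    E->D: in-degree(D)=1, level(D)>=2
  process A: level=2
    A->D: in-degree(D)=0, level(D)=3, enqueue
  process C: level=2
  process D: level=3
All levels: A:2, B:1, C:2, D:3, E:1, F:0, G:0
level(D) = 3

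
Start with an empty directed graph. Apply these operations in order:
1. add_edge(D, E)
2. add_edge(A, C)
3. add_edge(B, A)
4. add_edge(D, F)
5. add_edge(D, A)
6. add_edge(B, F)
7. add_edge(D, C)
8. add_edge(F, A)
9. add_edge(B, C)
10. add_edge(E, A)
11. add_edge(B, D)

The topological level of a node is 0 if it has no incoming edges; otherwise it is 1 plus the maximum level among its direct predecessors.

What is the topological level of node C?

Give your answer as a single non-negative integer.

Op 1: add_edge(D, E). Edges now: 1
Op 2: add_edge(A, C). Edges now: 2
Op 3: add_edge(B, A). Edges now: 3
Op 4: add_edge(D, F). Edges now: 4
Op 5: add_edge(D, A). Edges now: 5
Op 6: add_edge(B, F). Edges now: 6
Op 7: add_edge(D, C). Edges now: 7
Op 8: add_edge(F, A). Edges now: 8
Op 9: add_edge(B, C). Edges now: 9
Op 10: add_edge(E, A). Edges now: 10
Op 11: add_edge(B, D). Edges now: 11
Compute levels (Kahn BFS):
  sources (in-degree 0): B
  process B: level=0
    B->A: in-degree(A)=3, level(A)>=1
    B->C: in-degree(C)=2, level(C)>=1
    B->D: in-degree(D)=0, level(D)=1, enqueue
    B->F: in-degree(F)=1, level(F)>=1
  process D: level=1
    D->A: in-degree(A)=2, level(A)>=2
    D->C: in-degree(C)=1, level(C)>=2
    D->E: in-degree(E)=0, level(E)=2, enqueue
    D->F: in-degree(F)=0, level(F)=2, enqueue
  process E: level=2
    E->A: in-degree(A)=1, level(A)>=3
  process F: level=2
    F->A: in-degree(A)=0, level(A)=3, enqueue
  process A: level=3
    A->C: in-degree(C)=0, level(C)=4, enqueue
  process C: level=4
All levels: A:3, B:0, C:4, D:1, E:2, F:2
level(C) = 4

Answer: 4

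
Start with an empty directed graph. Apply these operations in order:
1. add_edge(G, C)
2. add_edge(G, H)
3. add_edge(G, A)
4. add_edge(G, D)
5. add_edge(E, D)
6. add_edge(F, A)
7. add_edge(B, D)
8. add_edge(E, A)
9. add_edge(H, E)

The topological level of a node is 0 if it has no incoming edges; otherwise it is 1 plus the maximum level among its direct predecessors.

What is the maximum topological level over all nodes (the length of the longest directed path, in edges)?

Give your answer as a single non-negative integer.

Op 1: add_edge(G, C). Edges now: 1
Op 2: add_edge(G, H). Edges now: 2
Op 3: add_edge(G, A). Edges now: 3
Op 4: add_edge(G, D). Edges now: 4
Op 5: add_edge(E, D). Edges now: 5
Op 6: add_edge(F, A). Edges now: 6
Op 7: add_edge(B, D). Edges now: 7
Op 8: add_edge(E, A). Edges now: 8
Op 9: add_edge(H, E). Edges now: 9
Compute levels (Kahn BFS):
  sources (in-degree 0): B, F, G
  process B: level=0
    B->D: in-degree(D)=2, level(D)>=1
  process F: level=0
    F->A: in-degree(A)=2, level(A)>=1
  process G: level=0
    G->A: in-degree(A)=1, level(A)>=1
    G->C: in-degree(C)=0, level(C)=1, enqueue
    G->D: in-degree(D)=1, level(D)>=1
    G->H: in-degree(H)=0, level(H)=1, enqueue
  process C: level=1
  process H: level=1
    H->E: in-degree(E)=0, level(E)=2, enqueue
  process E: level=2
    E->A: in-degree(A)=0, level(A)=3, enqueue
    E->D: in-degree(D)=0, level(D)=3, enqueue
  process A: level=3
  process D: level=3
All levels: A:3, B:0, C:1, D:3, E:2, F:0, G:0, H:1
max level = 3

Answer: 3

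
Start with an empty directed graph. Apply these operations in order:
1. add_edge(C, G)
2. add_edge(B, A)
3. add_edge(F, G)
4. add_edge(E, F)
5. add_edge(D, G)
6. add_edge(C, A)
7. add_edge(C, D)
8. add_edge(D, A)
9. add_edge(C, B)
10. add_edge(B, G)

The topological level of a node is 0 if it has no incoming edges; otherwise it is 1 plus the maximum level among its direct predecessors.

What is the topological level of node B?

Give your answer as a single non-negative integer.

Answer: 1

Derivation:
Op 1: add_edge(C, G). Edges now: 1
Op 2: add_edge(B, A). Edges now: 2
Op 3: add_edge(F, G). Edges now: 3
Op 4: add_edge(E, F). Edges now: 4
Op 5: add_edge(D, G). Edges now: 5
Op 6: add_edge(C, A). Edges now: 6
Op 7: add_edge(C, D). Edges now: 7
Op 8: add_edge(D, A). Edges now: 8
Op 9: add_edge(C, B). Edges now: 9
Op 10: add_edge(B, G). Edges now: 10
Compute levels (Kahn BFS):
  sources (in-degree 0): C, E
  process C: level=0
    C->A: in-degree(A)=2, level(A)>=1
    C->B: in-degree(B)=0, level(B)=1, enqueue
    C->D: in-degree(D)=0, level(D)=1, enqueue
    C->G: in-degree(G)=3, level(G)>=1
  process E: level=0
    E->F: in-degree(F)=0, level(F)=1, enqueue
  process B: level=1
    B->A: in-degree(A)=1, level(A)>=2
    B->G: in-degree(G)=2, level(G)>=2
  process D: level=1
    D->A: in-degree(A)=0, level(A)=2, enqueue
    D->G: in-degree(G)=1, level(G)>=2
  process F: level=1
    F->G: in-degree(G)=0, level(G)=2, enqueue
  process A: level=2
  process G: level=2
All levels: A:2, B:1, C:0, D:1, E:0, F:1, G:2
level(B) = 1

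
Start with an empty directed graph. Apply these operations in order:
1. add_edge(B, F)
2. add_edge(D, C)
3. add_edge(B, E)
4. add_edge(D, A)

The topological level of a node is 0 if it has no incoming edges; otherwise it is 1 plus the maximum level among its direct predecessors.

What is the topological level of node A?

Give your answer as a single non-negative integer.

Op 1: add_edge(B, F). Edges now: 1
Op 2: add_edge(D, C). Edges now: 2
Op 3: add_edge(B, E). Edges now: 3
Op 4: add_edge(D, A). Edges now: 4
Compute levels (Kahn BFS):
  sources (in-degree 0): B, D
  process B: level=0
    B->E: in-degree(E)=0, level(E)=1, enqueue
    B->F: in-degree(F)=0, level(F)=1, enqueue
  process D: level=0
    D->A: in-degree(A)=0, level(A)=1, enqueue
    D->C: in-degree(C)=0, level(C)=1, enqueue
  process E: level=1
  process F: level=1
  process A: level=1
  process C: level=1
All levels: A:1, B:0, C:1, D:0, E:1, F:1
level(A) = 1

Answer: 1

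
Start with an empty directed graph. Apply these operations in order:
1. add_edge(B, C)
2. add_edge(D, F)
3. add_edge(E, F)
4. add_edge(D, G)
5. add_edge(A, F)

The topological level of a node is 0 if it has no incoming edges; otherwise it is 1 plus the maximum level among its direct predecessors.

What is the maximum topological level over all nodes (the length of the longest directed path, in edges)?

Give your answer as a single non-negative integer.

Op 1: add_edge(B, C). Edges now: 1
Op 2: add_edge(D, F). Edges now: 2
Op 3: add_edge(E, F). Edges now: 3
Op 4: add_edge(D, G). Edges now: 4
Op 5: add_edge(A, F). Edges now: 5
Compute levels (Kahn BFS):
  sources (in-degree 0): A, B, D, E
  process A: level=0
    A->F: in-degree(F)=2, level(F)>=1
  process B: level=0
    B->C: in-degree(C)=0, level(C)=1, enqueue
  process D: level=0
    D->F: in-degree(F)=1, level(F)>=1
    D->G: in-degree(G)=0, level(G)=1, enqueue
  process E: level=0
    E->F: in-degree(F)=0, level(F)=1, enqueue
  process C: level=1
  process G: level=1
  process F: level=1
All levels: A:0, B:0, C:1, D:0, E:0, F:1, G:1
max level = 1

Answer: 1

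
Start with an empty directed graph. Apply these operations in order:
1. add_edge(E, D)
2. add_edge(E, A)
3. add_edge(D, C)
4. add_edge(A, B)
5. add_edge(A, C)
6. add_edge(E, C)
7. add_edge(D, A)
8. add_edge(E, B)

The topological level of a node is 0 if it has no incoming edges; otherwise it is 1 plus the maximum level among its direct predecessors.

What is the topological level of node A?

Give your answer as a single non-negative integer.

Answer: 2

Derivation:
Op 1: add_edge(E, D). Edges now: 1
Op 2: add_edge(E, A). Edges now: 2
Op 3: add_edge(D, C). Edges now: 3
Op 4: add_edge(A, B). Edges now: 4
Op 5: add_edge(A, C). Edges now: 5
Op 6: add_edge(E, C). Edges now: 6
Op 7: add_edge(D, A). Edges now: 7
Op 8: add_edge(E, B). Edges now: 8
Compute levels (Kahn BFS):
  sources (in-degree 0): E
  process E: level=0
    E->A: in-degree(A)=1, level(A)>=1
    E->B: in-degree(B)=1, level(B)>=1
    E->C: in-degree(C)=2, level(C)>=1
    E->D: in-degree(D)=0, level(D)=1, enqueue
  process D: level=1
    D->A: in-degree(A)=0, level(A)=2, enqueue
    D->C: in-degree(C)=1, level(C)>=2
  process A: level=2
    A->B: in-degree(B)=0, level(B)=3, enqueue
    A->C: in-degree(C)=0, level(C)=3, enqueue
  process B: level=3
  process C: level=3
All levels: A:2, B:3, C:3, D:1, E:0
level(A) = 2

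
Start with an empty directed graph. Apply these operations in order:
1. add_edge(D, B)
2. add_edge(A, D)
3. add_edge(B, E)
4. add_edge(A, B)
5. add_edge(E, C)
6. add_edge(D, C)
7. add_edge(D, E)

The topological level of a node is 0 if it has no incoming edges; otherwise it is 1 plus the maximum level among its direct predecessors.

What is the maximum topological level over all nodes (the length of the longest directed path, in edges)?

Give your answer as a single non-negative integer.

Answer: 4

Derivation:
Op 1: add_edge(D, B). Edges now: 1
Op 2: add_edge(A, D). Edges now: 2
Op 3: add_edge(B, E). Edges now: 3
Op 4: add_edge(A, B). Edges now: 4
Op 5: add_edge(E, C). Edges now: 5
Op 6: add_edge(D, C). Edges now: 6
Op 7: add_edge(D, E). Edges now: 7
Compute levels (Kahn BFS):
  sources (in-degree 0): A
  process A: level=0
    A->B: in-degree(B)=1, level(B)>=1
    A->D: in-degree(D)=0, level(D)=1, enqueue
  process D: level=1
    D->B: in-degree(B)=0, level(B)=2, enqueue
    D->C: in-degree(C)=1, level(C)>=2
    D->E: in-degree(E)=1, level(E)>=2
  process B: level=2
    B->E: in-degree(E)=0, level(E)=3, enqueue
  process E: level=3
    E->C: in-degree(C)=0, level(C)=4, enqueue
  process C: level=4
All levels: A:0, B:2, C:4, D:1, E:3
max level = 4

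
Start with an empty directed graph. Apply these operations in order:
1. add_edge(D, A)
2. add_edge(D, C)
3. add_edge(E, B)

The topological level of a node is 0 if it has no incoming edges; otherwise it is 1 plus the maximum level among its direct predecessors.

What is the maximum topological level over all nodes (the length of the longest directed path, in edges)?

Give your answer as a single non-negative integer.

Op 1: add_edge(D, A). Edges now: 1
Op 2: add_edge(D, C). Edges now: 2
Op 3: add_edge(E, B). Edges now: 3
Compute levels (Kahn BFS):
  sources (in-degree 0): D, E
  process D: level=0
    D->A: in-degree(A)=0, level(A)=1, enqueue
    D->C: in-degree(C)=0, level(C)=1, enqueue
  process E: level=0
    E->B: in-degree(B)=0, level(B)=1, enqueue
  process A: level=1
  process C: level=1
  process B: level=1
All levels: A:1, B:1, C:1, D:0, E:0
max level = 1

Answer: 1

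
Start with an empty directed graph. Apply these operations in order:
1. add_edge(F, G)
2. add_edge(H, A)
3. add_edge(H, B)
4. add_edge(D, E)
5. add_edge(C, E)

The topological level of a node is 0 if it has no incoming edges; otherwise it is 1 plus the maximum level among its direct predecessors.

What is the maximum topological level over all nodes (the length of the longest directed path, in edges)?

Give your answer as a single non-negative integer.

Answer: 1

Derivation:
Op 1: add_edge(F, G). Edges now: 1
Op 2: add_edge(H, A). Edges now: 2
Op 3: add_edge(H, B). Edges now: 3
Op 4: add_edge(D, E). Edges now: 4
Op 5: add_edge(C, E). Edges now: 5
Compute levels (Kahn BFS):
  sources (in-degree 0): C, D, F, H
  process C: level=0
    C->E: in-degree(E)=1, level(E)>=1
  process D: level=0
    D->E: in-degree(E)=0, level(E)=1, enqueue
  process F: level=0
    F->G: in-degree(G)=0, level(G)=1, enqueue
  process H: level=0
    H->A: in-degree(A)=0, level(A)=1, enqueue
    H->B: in-degree(B)=0, level(B)=1, enqueue
  process E: level=1
  process G: level=1
  process A: level=1
  process B: level=1
All levels: A:1, B:1, C:0, D:0, E:1, F:0, G:1, H:0
max level = 1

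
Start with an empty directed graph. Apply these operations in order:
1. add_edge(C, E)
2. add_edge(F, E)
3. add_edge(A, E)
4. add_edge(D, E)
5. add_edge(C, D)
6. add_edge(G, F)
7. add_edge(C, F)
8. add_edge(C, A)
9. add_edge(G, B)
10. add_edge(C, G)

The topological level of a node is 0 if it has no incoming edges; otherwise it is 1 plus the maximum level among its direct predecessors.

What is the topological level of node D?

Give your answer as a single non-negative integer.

Op 1: add_edge(C, E). Edges now: 1
Op 2: add_edge(F, E). Edges now: 2
Op 3: add_edge(A, E). Edges now: 3
Op 4: add_edge(D, E). Edges now: 4
Op 5: add_edge(C, D). Edges now: 5
Op 6: add_edge(G, F). Edges now: 6
Op 7: add_edge(C, F). Edges now: 7
Op 8: add_edge(C, A). Edges now: 8
Op 9: add_edge(G, B). Edges now: 9
Op 10: add_edge(C, G). Edges now: 10
Compute levels (Kahn BFS):
  sources (in-degree 0): C
  process C: level=0
    C->A: in-degree(A)=0, level(A)=1, enqueue
    C->D: in-degree(D)=0, level(D)=1, enqueue
    C->E: in-degree(E)=3, level(E)>=1
    C->F: in-degree(F)=1, level(F)>=1
    C->G: in-degree(G)=0, level(G)=1, enqueue
  process A: level=1
    A->E: in-degree(E)=2, level(E)>=2
  process D: level=1
    D->E: in-degree(E)=1, level(E)>=2
  process G: level=1
    G->B: in-degree(B)=0, level(B)=2, enqueue
    G->F: in-degree(F)=0, level(F)=2, enqueue
  process B: level=2
  process F: level=2
    F->E: in-degree(E)=0, level(E)=3, enqueue
  process E: level=3
All levels: A:1, B:2, C:0, D:1, E:3, F:2, G:1
level(D) = 1

Answer: 1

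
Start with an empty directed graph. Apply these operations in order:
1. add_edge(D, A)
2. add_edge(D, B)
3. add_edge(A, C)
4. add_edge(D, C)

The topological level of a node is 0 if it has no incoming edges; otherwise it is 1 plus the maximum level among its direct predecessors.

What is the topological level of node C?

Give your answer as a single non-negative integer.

Answer: 2

Derivation:
Op 1: add_edge(D, A). Edges now: 1
Op 2: add_edge(D, B). Edges now: 2
Op 3: add_edge(A, C). Edges now: 3
Op 4: add_edge(D, C). Edges now: 4
Compute levels (Kahn BFS):
  sources (in-degree 0): D
  process D: level=0
    D->A: in-degree(A)=0, level(A)=1, enqueue
    D->B: in-degree(B)=0, level(B)=1, enqueue
    D->C: in-degree(C)=1, level(C)>=1
  process A: level=1
    A->C: in-degree(C)=0, level(C)=2, enqueue
  process B: level=1
  process C: level=2
All levels: A:1, B:1, C:2, D:0
level(C) = 2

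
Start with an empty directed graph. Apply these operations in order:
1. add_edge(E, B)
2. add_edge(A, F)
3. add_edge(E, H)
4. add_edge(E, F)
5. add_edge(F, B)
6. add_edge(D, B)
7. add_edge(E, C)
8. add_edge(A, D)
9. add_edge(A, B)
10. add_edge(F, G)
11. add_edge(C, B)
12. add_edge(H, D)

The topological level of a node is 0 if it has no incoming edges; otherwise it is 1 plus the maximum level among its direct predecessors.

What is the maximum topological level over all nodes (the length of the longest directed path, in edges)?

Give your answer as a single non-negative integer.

Answer: 3

Derivation:
Op 1: add_edge(E, B). Edges now: 1
Op 2: add_edge(A, F). Edges now: 2
Op 3: add_edge(E, H). Edges now: 3
Op 4: add_edge(E, F). Edges now: 4
Op 5: add_edge(F, B). Edges now: 5
Op 6: add_edge(D, B). Edges now: 6
Op 7: add_edge(E, C). Edges now: 7
Op 8: add_edge(A, D). Edges now: 8
Op 9: add_edge(A, B). Edges now: 9
Op 10: add_edge(F, G). Edges now: 10
Op 11: add_edge(C, B). Edges now: 11
Op 12: add_edge(H, D). Edges now: 12
Compute levels (Kahn BFS):
  sources (in-degree 0): A, E
  process A: level=0
    A->B: in-degree(B)=4, level(B)>=1
    A->D: in-degree(D)=1, level(D)>=1
    A->F: in-degree(F)=1, level(F)>=1
  process E: level=0
    E->B: in-degree(B)=3, level(B)>=1
    E->C: in-degree(C)=0, level(C)=1, enqueue
    E->F: in-degree(F)=0, level(F)=1, enqueue
    E->H: in-degree(H)=0, level(H)=1, enqueue
  process C: level=1
    C->B: in-degree(B)=2, level(B)>=2
  process F: level=1
    F->B: in-degree(B)=1, level(B)>=2
    F->G: in-degree(G)=0, level(G)=2, enqueue
  process H: level=1
    H->D: in-degree(D)=0, level(D)=2, enqueue
  process G: level=2
  process D: level=2
    D->B: in-degree(B)=0, level(B)=3, enqueue
  process B: level=3
All levels: A:0, B:3, C:1, D:2, E:0, F:1, G:2, H:1
max level = 3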